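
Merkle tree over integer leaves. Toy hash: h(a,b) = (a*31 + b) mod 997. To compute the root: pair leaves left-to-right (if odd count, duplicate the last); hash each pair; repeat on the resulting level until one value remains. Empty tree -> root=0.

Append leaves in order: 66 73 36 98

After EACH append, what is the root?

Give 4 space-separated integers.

Answer: 66 125 42 104

Derivation:
After append 66 (leaves=[66]):
  L0: [66]
  root=66
After append 73 (leaves=[66, 73]):
  L0: [66, 73]
  L1: h(66,73)=(66*31+73)%997=125 -> [125]
  root=125
After append 36 (leaves=[66, 73, 36]):
  L0: [66, 73, 36]
  L1: h(66,73)=(66*31+73)%997=125 h(36,36)=(36*31+36)%997=155 -> [125, 155]
  L2: h(125,155)=(125*31+155)%997=42 -> [42]
  root=42
After append 98 (leaves=[66, 73, 36, 98]):
  L0: [66, 73, 36, 98]
  L1: h(66,73)=(66*31+73)%997=125 h(36,98)=(36*31+98)%997=217 -> [125, 217]
  L2: h(125,217)=(125*31+217)%997=104 -> [104]
  root=104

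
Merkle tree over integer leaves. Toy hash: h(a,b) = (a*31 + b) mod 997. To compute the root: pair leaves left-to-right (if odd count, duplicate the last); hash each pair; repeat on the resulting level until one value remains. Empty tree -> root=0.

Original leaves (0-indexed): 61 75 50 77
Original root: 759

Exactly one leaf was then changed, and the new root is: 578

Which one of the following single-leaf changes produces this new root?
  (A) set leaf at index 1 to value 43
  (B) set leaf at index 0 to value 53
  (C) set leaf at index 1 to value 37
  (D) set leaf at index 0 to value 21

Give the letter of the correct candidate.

Original leaves: [61, 75, 50, 77]
Target new root: 578
Try each candidate change and compute the resulting root:
Candidate A: set leaf[1] = 43 -> leaves = [61, 43, 50, 77]
  L0: [61, 43, 50, 77]
  L1: h(61,43)=(61*31+43)%997=937 h(50,77)=(50*31+77)%997=630 -> [937, 630]
  L2: h(937,630)=(937*31+630)%997=764 -> [764]
  root = 764 != target 578
Candidate B: set leaf[0] = 53 -> leaves = [53, 75, 50, 77]
  L0: [53, 75, 50, 77]
  L1: h(53,75)=(53*31+75)%997=721 h(50,77)=(50*31+77)%997=630 -> [721, 630]
  L2: h(721,630)=(721*31+630)%997=50 -> [50]
  root = 50 != target 578
Candidate C: set leaf[1] = 37 -> leaves = [61, 37, 50, 77]
  L0: [61, 37, 50, 77]
  L1: h(61,37)=(61*31+37)%997=931 h(50,77)=(50*31+77)%997=630 -> [931, 630]
  L2: h(931,630)=(931*31+630)%997=578 -> [578]
  root = 578 == target 578  ** MATCH **
Candidate D: set leaf[0] = 21 -> leaves = [21, 75, 50, 77]
  L0: [21, 75, 50, 77]
  L1: h(21,75)=(21*31+75)%997=726 h(50,77)=(50*31+77)%997=630 -> [726, 630]
  L2: h(726,630)=(726*31+630)%997=205 -> [205]
  root = 205 != target 578
Candidate C produces the target root.

Answer: C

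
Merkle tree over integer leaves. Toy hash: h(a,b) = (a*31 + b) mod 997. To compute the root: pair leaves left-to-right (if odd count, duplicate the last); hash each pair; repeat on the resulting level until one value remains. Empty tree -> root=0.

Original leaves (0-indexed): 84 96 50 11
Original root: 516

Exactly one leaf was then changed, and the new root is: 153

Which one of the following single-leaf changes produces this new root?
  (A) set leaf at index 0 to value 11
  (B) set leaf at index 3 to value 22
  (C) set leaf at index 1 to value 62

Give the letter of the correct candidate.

Original leaves: [84, 96, 50, 11]
Target new root: 153
Try each candidate change and compute the resulting root:
Candidate A: set leaf[0] = 11 -> leaves = [11, 96, 50, 11]
  L0: [11, 96, 50, 11]
  L1: h(11,96)=(11*31+96)%997=437 h(50,11)=(50*31+11)%997=564 -> [437, 564]
  L2: h(437,564)=(437*31+564)%997=153 -> [153]
  root = 153 == target 153  ** MATCH **
Candidate B: set leaf[3] = 22 -> leaves = [84, 96, 50, 22]
  L0: [84, 96, 50, 22]
  L1: h(84,96)=(84*31+96)%997=706 h(50,22)=(50*31+22)%997=575 -> [706, 575]
  L2: h(706,575)=(706*31+575)%997=527 -> [527]
  root = 527 != target 153
Candidate C: set leaf[1] = 62 -> leaves = [84, 62, 50, 11]
  L0: [84, 62, 50, 11]
  L1: h(84,62)=(84*31+62)%997=672 h(50,11)=(50*31+11)%997=564 -> [672, 564]
  L2: h(672,564)=(672*31+564)%997=459 -> [459]
  root = 459 != target 153
Candidate A produces the target root.

Answer: A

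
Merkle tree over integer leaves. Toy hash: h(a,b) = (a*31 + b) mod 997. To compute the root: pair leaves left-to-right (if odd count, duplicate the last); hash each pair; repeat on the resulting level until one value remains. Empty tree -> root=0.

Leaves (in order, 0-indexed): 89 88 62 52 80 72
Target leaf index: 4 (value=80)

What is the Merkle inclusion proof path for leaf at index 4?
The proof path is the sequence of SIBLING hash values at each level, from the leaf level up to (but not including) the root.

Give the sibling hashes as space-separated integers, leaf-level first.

Answer: 72 558 501

Derivation:
L0 (leaves): [89, 88, 62, 52, 80, 72], target index=4
L1: h(89,88)=(89*31+88)%997=853 [pair 0] h(62,52)=(62*31+52)%997=977 [pair 1] h(80,72)=(80*31+72)%997=558 [pair 2] -> [853, 977, 558]
  Sibling for proof at L0: 72
L2: h(853,977)=(853*31+977)%997=501 [pair 0] h(558,558)=(558*31+558)%997=907 [pair 1] -> [501, 907]
  Sibling for proof at L1: 558
L3: h(501,907)=(501*31+907)%997=486 [pair 0] -> [486]
  Sibling for proof at L2: 501
Root: 486
Proof path (sibling hashes from leaf to root): [72, 558, 501]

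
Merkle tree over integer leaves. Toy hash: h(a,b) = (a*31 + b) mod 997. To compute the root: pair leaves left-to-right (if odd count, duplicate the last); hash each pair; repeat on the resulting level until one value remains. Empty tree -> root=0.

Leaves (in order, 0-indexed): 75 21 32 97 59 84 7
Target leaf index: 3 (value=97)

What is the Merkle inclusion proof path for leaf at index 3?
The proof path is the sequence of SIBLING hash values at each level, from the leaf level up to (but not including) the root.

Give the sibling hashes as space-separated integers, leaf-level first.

L0 (leaves): [75, 21, 32, 97, 59, 84, 7], target index=3
L1: h(75,21)=(75*31+21)%997=352 [pair 0] h(32,97)=(32*31+97)%997=92 [pair 1] h(59,84)=(59*31+84)%997=916 [pair 2] h(7,7)=(7*31+7)%997=224 [pair 3] -> [352, 92, 916, 224]
  Sibling for proof at L0: 32
L2: h(352,92)=(352*31+92)%997=37 [pair 0] h(916,224)=(916*31+224)%997=704 [pair 1] -> [37, 704]
  Sibling for proof at L1: 352
L3: h(37,704)=(37*31+704)%997=854 [pair 0] -> [854]
  Sibling for proof at L2: 704
Root: 854
Proof path (sibling hashes from leaf to root): [32, 352, 704]

Answer: 32 352 704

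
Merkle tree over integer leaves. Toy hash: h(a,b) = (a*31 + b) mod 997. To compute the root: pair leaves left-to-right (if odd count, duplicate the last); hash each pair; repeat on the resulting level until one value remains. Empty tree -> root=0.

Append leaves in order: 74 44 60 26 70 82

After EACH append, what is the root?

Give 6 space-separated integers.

Answer: 74 344 620 586 116 500

Derivation:
After append 74 (leaves=[74]):
  L0: [74]
  root=74
After append 44 (leaves=[74, 44]):
  L0: [74, 44]
  L1: h(74,44)=(74*31+44)%997=344 -> [344]
  root=344
After append 60 (leaves=[74, 44, 60]):
  L0: [74, 44, 60]
  L1: h(74,44)=(74*31+44)%997=344 h(60,60)=(60*31+60)%997=923 -> [344, 923]
  L2: h(344,923)=(344*31+923)%997=620 -> [620]
  root=620
After append 26 (leaves=[74, 44, 60, 26]):
  L0: [74, 44, 60, 26]
  L1: h(74,44)=(74*31+44)%997=344 h(60,26)=(60*31+26)%997=889 -> [344, 889]
  L2: h(344,889)=(344*31+889)%997=586 -> [586]
  root=586
After append 70 (leaves=[74, 44, 60, 26, 70]):
  L0: [74, 44, 60, 26, 70]
  L1: h(74,44)=(74*31+44)%997=344 h(60,26)=(60*31+26)%997=889 h(70,70)=(70*31+70)%997=246 -> [344, 889, 246]
  L2: h(344,889)=(344*31+889)%997=586 h(246,246)=(246*31+246)%997=893 -> [586, 893]
  L3: h(586,893)=(586*31+893)%997=116 -> [116]
  root=116
After append 82 (leaves=[74, 44, 60, 26, 70, 82]):
  L0: [74, 44, 60, 26, 70, 82]
  L1: h(74,44)=(74*31+44)%997=344 h(60,26)=(60*31+26)%997=889 h(70,82)=(70*31+82)%997=258 -> [344, 889, 258]
  L2: h(344,889)=(344*31+889)%997=586 h(258,258)=(258*31+258)%997=280 -> [586, 280]
  L3: h(586,280)=(586*31+280)%997=500 -> [500]
  root=500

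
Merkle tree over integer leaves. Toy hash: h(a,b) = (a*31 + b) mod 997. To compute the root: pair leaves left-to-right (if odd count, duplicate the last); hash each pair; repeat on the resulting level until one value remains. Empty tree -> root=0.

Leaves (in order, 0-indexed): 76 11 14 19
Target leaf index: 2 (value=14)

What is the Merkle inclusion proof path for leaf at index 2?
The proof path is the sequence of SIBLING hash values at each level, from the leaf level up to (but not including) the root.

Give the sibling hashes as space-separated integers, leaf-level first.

L0 (leaves): [76, 11, 14, 19], target index=2
L1: h(76,11)=(76*31+11)%997=373 [pair 0] h(14,19)=(14*31+19)%997=453 [pair 1] -> [373, 453]
  Sibling for proof at L0: 19
L2: h(373,453)=(373*31+453)%997=52 [pair 0] -> [52]
  Sibling for proof at L1: 373
Root: 52
Proof path (sibling hashes from leaf to root): [19, 373]

Answer: 19 373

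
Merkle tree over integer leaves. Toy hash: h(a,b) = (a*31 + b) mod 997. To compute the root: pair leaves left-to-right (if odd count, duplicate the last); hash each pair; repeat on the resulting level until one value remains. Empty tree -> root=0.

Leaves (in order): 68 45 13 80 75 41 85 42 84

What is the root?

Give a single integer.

L0: [68, 45, 13, 80, 75, 41, 85, 42, 84]
L1: h(68,45)=(68*31+45)%997=159 h(13,80)=(13*31+80)%997=483 h(75,41)=(75*31+41)%997=372 h(85,42)=(85*31+42)%997=683 h(84,84)=(84*31+84)%997=694 -> [159, 483, 372, 683, 694]
L2: h(159,483)=(159*31+483)%997=427 h(372,683)=(372*31+683)%997=251 h(694,694)=(694*31+694)%997=274 -> [427, 251, 274]
L3: h(427,251)=(427*31+251)%997=527 h(274,274)=(274*31+274)%997=792 -> [527, 792]
L4: h(527,792)=(527*31+792)%997=180 -> [180]

Answer: 180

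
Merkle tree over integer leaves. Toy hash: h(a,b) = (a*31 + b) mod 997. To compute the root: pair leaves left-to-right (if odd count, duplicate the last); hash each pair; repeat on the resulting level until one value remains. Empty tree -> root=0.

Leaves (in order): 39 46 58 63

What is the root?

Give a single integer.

L0: [39, 46, 58, 63]
L1: h(39,46)=(39*31+46)%997=258 h(58,63)=(58*31+63)%997=864 -> [258, 864]
L2: h(258,864)=(258*31+864)%997=886 -> [886]

Answer: 886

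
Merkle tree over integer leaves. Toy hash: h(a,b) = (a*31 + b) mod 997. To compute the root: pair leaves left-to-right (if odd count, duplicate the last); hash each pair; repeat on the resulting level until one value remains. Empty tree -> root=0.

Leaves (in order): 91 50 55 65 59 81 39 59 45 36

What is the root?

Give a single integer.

Answer: 622

Derivation:
L0: [91, 50, 55, 65, 59, 81, 39, 59, 45, 36]
L1: h(91,50)=(91*31+50)%997=877 h(55,65)=(55*31+65)%997=773 h(59,81)=(59*31+81)%997=913 h(39,59)=(39*31+59)%997=271 h(45,36)=(45*31+36)%997=434 -> [877, 773, 913, 271, 434]
L2: h(877,773)=(877*31+773)%997=44 h(913,271)=(913*31+271)%997=658 h(434,434)=(434*31+434)%997=927 -> [44, 658, 927]
L3: h(44,658)=(44*31+658)%997=28 h(927,927)=(927*31+927)%997=751 -> [28, 751]
L4: h(28,751)=(28*31+751)%997=622 -> [622]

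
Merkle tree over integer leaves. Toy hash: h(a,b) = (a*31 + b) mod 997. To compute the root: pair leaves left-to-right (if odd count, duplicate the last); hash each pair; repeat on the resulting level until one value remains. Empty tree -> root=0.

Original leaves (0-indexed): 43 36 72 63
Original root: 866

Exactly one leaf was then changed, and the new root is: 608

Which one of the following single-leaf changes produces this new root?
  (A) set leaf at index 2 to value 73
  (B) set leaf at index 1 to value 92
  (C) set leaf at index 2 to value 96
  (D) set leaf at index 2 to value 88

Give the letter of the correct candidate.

Original leaves: [43, 36, 72, 63]
Target new root: 608
Try each candidate change and compute the resulting root:
Candidate A: set leaf[2] = 73 -> leaves = [43, 36, 73, 63]
  L0: [43, 36, 73, 63]
  L1: h(43,36)=(43*31+36)%997=372 h(73,63)=(73*31+63)%997=332 -> [372, 332]
  L2: h(372,332)=(372*31+332)%997=897 -> [897]
  root = 897 != target 608
Candidate B: set leaf[1] = 92 -> leaves = [43, 92, 72, 63]
  L0: [43, 92, 72, 63]
  L1: h(43,92)=(43*31+92)%997=428 h(72,63)=(72*31+63)%997=301 -> [428, 301]
  L2: h(428,301)=(428*31+301)%997=608 -> [608]
  root = 608 == target 608  ** MATCH **
Candidate C: set leaf[2] = 96 -> leaves = [43, 36, 96, 63]
  L0: [43, 36, 96, 63]
  L1: h(43,36)=(43*31+36)%997=372 h(96,63)=(96*31+63)%997=48 -> [372, 48]
  L2: h(372,48)=(372*31+48)%997=613 -> [613]
  root = 613 != target 608
Candidate D: set leaf[2] = 88 -> leaves = [43, 36, 88, 63]
  L0: [43, 36, 88, 63]
  L1: h(43,36)=(43*31+36)%997=372 h(88,63)=(88*31+63)%997=797 -> [372, 797]
  L2: h(372,797)=(372*31+797)%997=365 -> [365]
  root = 365 != target 608
Candidate B produces the target root.

Answer: B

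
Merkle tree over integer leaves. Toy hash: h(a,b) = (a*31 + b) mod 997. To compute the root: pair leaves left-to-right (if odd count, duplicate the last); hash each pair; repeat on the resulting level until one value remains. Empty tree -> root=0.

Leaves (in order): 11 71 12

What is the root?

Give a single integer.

L0: [11, 71, 12]
L1: h(11,71)=(11*31+71)%997=412 h(12,12)=(12*31+12)%997=384 -> [412, 384]
L2: h(412,384)=(412*31+384)%997=195 -> [195]

Answer: 195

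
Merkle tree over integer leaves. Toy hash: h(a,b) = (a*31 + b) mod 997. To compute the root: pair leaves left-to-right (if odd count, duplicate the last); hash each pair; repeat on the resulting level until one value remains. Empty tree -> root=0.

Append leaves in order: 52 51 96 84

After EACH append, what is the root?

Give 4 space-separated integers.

Answer: 52 666 787 775

Derivation:
After append 52 (leaves=[52]):
  L0: [52]
  root=52
After append 51 (leaves=[52, 51]):
  L0: [52, 51]
  L1: h(52,51)=(52*31+51)%997=666 -> [666]
  root=666
After append 96 (leaves=[52, 51, 96]):
  L0: [52, 51, 96]
  L1: h(52,51)=(52*31+51)%997=666 h(96,96)=(96*31+96)%997=81 -> [666, 81]
  L2: h(666,81)=(666*31+81)%997=787 -> [787]
  root=787
After append 84 (leaves=[52, 51, 96, 84]):
  L0: [52, 51, 96, 84]
  L1: h(52,51)=(52*31+51)%997=666 h(96,84)=(96*31+84)%997=69 -> [666, 69]
  L2: h(666,69)=(666*31+69)%997=775 -> [775]
  root=775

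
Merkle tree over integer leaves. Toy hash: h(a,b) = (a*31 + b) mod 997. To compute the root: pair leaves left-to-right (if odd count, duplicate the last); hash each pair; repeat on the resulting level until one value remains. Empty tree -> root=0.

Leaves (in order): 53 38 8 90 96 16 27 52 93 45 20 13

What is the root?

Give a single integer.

L0: [53, 38, 8, 90, 96, 16, 27, 52, 93, 45, 20, 13]
L1: h(53,38)=(53*31+38)%997=684 h(8,90)=(8*31+90)%997=338 h(96,16)=(96*31+16)%997=1 h(27,52)=(27*31+52)%997=889 h(93,45)=(93*31+45)%997=934 h(20,13)=(20*31+13)%997=633 -> [684, 338, 1, 889, 934, 633]
L2: h(684,338)=(684*31+338)%997=605 h(1,889)=(1*31+889)%997=920 h(934,633)=(934*31+633)%997=674 -> [605, 920, 674]
L3: h(605,920)=(605*31+920)%997=732 h(674,674)=(674*31+674)%997=631 -> [732, 631]
L4: h(732,631)=(732*31+631)%997=392 -> [392]

Answer: 392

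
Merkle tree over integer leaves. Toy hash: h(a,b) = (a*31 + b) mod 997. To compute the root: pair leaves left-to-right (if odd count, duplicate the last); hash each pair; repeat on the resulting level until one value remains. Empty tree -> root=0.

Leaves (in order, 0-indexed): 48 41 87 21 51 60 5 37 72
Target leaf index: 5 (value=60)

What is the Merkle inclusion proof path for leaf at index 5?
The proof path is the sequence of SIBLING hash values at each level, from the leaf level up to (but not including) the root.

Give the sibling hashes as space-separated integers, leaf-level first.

L0 (leaves): [48, 41, 87, 21, 51, 60, 5, 37, 72], target index=5
L1: h(48,41)=(48*31+41)%997=532 [pair 0] h(87,21)=(87*31+21)%997=724 [pair 1] h(51,60)=(51*31+60)%997=644 [pair 2] h(5,37)=(5*31+37)%997=192 [pair 3] h(72,72)=(72*31+72)%997=310 [pair 4] -> [532, 724, 644, 192, 310]
  Sibling for proof at L0: 51
L2: h(532,724)=(532*31+724)%997=267 [pair 0] h(644,192)=(644*31+192)%997=216 [pair 1] h(310,310)=(310*31+310)%997=947 [pair 2] -> [267, 216, 947]
  Sibling for proof at L1: 192
L3: h(267,216)=(267*31+216)%997=517 [pair 0] h(947,947)=(947*31+947)%997=394 [pair 1] -> [517, 394]
  Sibling for proof at L2: 267
L4: h(517,394)=(517*31+394)%997=469 [pair 0] -> [469]
  Sibling for proof at L3: 394
Root: 469
Proof path (sibling hashes from leaf to root): [51, 192, 267, 394]

Answer: 51 192 267 394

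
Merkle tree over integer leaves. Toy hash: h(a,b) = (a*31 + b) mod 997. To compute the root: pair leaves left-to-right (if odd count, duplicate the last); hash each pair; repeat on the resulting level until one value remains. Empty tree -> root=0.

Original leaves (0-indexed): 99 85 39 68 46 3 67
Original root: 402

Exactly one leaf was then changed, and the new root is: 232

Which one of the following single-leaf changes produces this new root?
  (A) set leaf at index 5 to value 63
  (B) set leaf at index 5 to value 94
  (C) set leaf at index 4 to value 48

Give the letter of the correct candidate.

Original leaves: [99, 85, 39, 68, 46, 3, 67]
Target new root: 232
Try each candidate change and compute the resulting root:
Candidate A: set leaf[5] = 63 -> leaves = [99, 85, 39, 68, 46, 63, 67]
  L0: [99, 85, 39, 68, 46, 63, 67]
  L1: h(99,85)=(99*31+85)%997=163 h(39,68)=(39*31+68)%997=280 h(46,63)=(46*31+63)%997=492 h(67,67)=(67*31+67)%997=150 -> [163, 280, 492, 150]
  L2: h(163,280)=(163*31+280)%997=348 h(492,150)=(492*31+150)%997=447 -> [348, 447]
  L3: h(348,447)=(348*31+447)%997=268 -> [268]
  root = 268 != target 232
Candidate B: set leaf[5] = 94 -> leaves = [99, 85, 39, 68, 46, 94, 67]
  L0: [99, 85, 39, 68, 46, 94, 67]
  L1: h(99,85)=(99*31+85)%997=163 h(39,68)=(39*31+68)%997=280 h(46,94)=(46*31+94)%997=523 h(67,67)=(67*31+67)%997=150 -> [163, 280, 523, 150]
  L2: h(163,280)=(163*31+280)%997=348 h(523,150)=(523*31+150)%997=411 -> [348, 411]
  L3: h(348,411)=(348*31+411)%997=232 -> [232]
  root = 232 == target 232  ** MATCH **
Candidate C: set leaf[4] = 48 -> leaves = [99, 85, 39, 68, 48, 3, 67]
  L0: [99, 85, 39, 68, 48, 3, 67]
  L1: h(99,85)=(99*31+85)%997=163 h(39,68)=(39*31+68)%997=280 h(48,3)=(48*31+3)%997=494 h(67,67)=(67*31+67)%997=150 -> [163, 280, 494, 150]
  L2: h(163,280)=(163*31+280)%997=348 h(494,150)=(494*31+150)%997=509 -> [348, 509]
  L3: h(348,509)=(348*31+509)%997=330 -> [330]
  root = 330 != target 232
Candidate B produces the target root.

Answer: B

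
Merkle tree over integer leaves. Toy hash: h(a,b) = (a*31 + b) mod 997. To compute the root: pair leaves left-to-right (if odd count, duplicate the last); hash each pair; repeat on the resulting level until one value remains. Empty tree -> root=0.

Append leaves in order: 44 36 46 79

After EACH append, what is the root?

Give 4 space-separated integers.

Answer: 44 403 7 40

Derivation:
After append 44 (leaves=[44]):
  L0: [44]
  root=44
After append 36 (leaves=[44, 36]):
  L0: [44, 36]
  L1: h(44,36)=(44*31+36)%997=403 -> [403]
  root=403
After append 46 (leaves=[44, 36, 46]):
  L0: [44, 36, 46]
  L1: h(44,36)=(44*31+36)%997=403 h(46,46)=(46*31+46)%997=475 -> [403, 475]
  L2: h(403,475)=(403*31+475)%997=7 -> [7]
  root=7
After append 79 (leaves=[44, 36, 46, 79]):
  L0: [44, 36, 46, 79]
  L1: h(44,36)=(44*31+36)%997=403 h(46,79)=(46*31+79)%997=508 -> [403, 508]
  L2: h(403,508)=(403*31+508)%997=40 -> [40]
  root=40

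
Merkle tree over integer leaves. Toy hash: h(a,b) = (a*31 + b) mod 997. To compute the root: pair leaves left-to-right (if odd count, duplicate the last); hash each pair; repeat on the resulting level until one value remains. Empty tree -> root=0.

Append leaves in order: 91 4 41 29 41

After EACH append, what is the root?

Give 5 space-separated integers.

After append 91 (leaves=[91]):
  L0: [91]
  root=91
After append 4 (leaves=[91, 4]):
  L0: [91, 4]
  L1: h(91,4)=(91*31+4)%997=831 -> [831]
  root=831
After append 41 (leaves=[91, 4, 41]):
  L0: [91, 4, 41]
  L1: h(91,4)=(91*31+4)%997=831 h(41,41)=(41*31+41)%997=315 -> [831, 315]
  L2: h(831,315)=(831*31+315)%997=154 -> [154]
  root=154
After append 29 (leaves=[91, 4, 41, 29]):
  L0: [91, 4, 41, 29]
  L1: h(91,4)=(91*31+4)%997=831 h(41,29)=(41*31+29)%997=303 -> [831, 303]
  L2: h(831,303)=(831*31+303)%997=142 -> [142]
  root=142
After append 41 (leaves=[91, 4, 41, 29, 41]):
  L0: [91, 4, 41, 29, 41]
  L1: h(91,4)=(91*31+4)%997=831 h(41,29)=(41*31+29)%997=303 h(41,41)=(41*31+41)%997=315 -> [831, 303, 315]
  L2: h(831,303)=(831*31+303)%997=142 h(315,315)=(315*31+315)%997=110 -> [142, 110]
  L3: h(142,110)=(142*31+110)%997=524 -> [524]
  root=524

Answer: 91 831 154 142 524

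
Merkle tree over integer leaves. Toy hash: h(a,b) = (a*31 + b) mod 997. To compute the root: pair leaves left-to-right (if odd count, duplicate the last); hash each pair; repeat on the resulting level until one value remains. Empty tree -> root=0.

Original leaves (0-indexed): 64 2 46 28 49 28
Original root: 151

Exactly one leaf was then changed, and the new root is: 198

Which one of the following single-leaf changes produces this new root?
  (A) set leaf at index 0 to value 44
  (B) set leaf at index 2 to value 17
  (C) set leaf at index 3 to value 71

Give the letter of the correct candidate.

Original leaves: [64, 2, 46, 28, 49, 28]
Target new root: 198
Try each candidate change and compute the resulting root:
Candidate A: set leaf[0] = 44 -> leaves = [44, 2, 46, 28, 49, 28]
  L0: [44, 2, 46, 28, 49, 28]
  L1: h(44,2)=(44*31+2)%997=369 h(46,28)=(46*31+28)%997=457 h(49,28)=(49*31+28)%997=550 -> [369, 457, 550]
  L2: h(369,457)=(369*31+457)%997=929 h(550,550)=(550*31+550)%997=651 -> [929, 651]
  L3: h(929,651)=(929*31+651)%997=537 -> [537]
  root = 537 != target 198
Candidate B: set leaf[2] = 17 -> leaves = [64, 2, 17, 28, 49, 28]
  L0: [64, 2, 17, 28, 49, 28]
  L1: h(64,2)=(64*31+2)%997=989 h(17,28)=(17*31+28)%997=555 h(49,28)=(49*31+28)%997=550 -> [989, 555, 550]
  L2: h(989,555)=(989*31+555)%997=307 h(550,550)=(550*31+550)%997=651 -> [307, 651]
  L3: h(307,651)=(307*31+651)%997=198 -> [198]
  root = 198 == target 198  ** MATCH **
Candidate C: set leaf[3] = 71 -> leaves = [64, 2, 46, 71, 49, 28]
  L0: [64, 2, 46, 71, 49, 28]
  L1: h(64,2)=(64*31+2)%997=989 h(46,71)=(46*31+71)%997=500 h(49,28)=(49*31+28)%997=550 -> [989, 500, 550]
  L2: h(989,500)=(989*31+500)%997=252 h(550,550)=(550*31+550)%997=651 -> [252, 651]
  L3: h(252,651)=(252*31+651)%997=487 -> [487]
  root = 487 != target 198
Candidate B produces the target root.

Answer: B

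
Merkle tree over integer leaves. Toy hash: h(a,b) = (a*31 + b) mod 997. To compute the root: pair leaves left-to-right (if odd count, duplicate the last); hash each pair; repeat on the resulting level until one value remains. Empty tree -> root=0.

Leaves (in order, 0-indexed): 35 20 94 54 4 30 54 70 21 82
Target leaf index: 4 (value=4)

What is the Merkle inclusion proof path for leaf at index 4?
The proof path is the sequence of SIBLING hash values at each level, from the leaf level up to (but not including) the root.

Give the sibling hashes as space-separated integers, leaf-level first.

L0 (leaves): [35, 20, 94, 54, 4, 30, 54, 70, 21, 82], target index=4
L1: h(35,20)=(35*31+20)%997=108 [pair 0] h(94,54)=(94*31+54)%997=974 [pair 1] h(4,30)=(4*31+30)%997=154 [pair 2] h(54,70)=(54*31+70)%997=747 [pair 3] h(21,82)=(21*31+82)%997=733 [pair 4] -> [108, 974, 154, 747, 733]
  Sibling for proof at L0: 30
L2: h(108,974)=(108*31+974)%997=334 [pair 0] h(154,747)=(154*31+747)%997=536 [pair 1] h(733,733)=(733*31+733)%997=525 [pair 2] -> [334, 536, 525]
  Sibling for proof at L1: 747
L3: h(334,536)=(334*31+536)%997=920 [pair 0] h(525,525)=(525*31+525)%997=848 [pair 1] -> [920, 848]
  Sibling for proof at L2: 334
L4: h(920,848)=(920*31+848)%997=455 [pair 0] -> [455]
  Sibling for proof at L3: 848
Root: 455
Proof path (sibling hashes from leaf to root): [30, 747, 334, 848]

Answer: 30 747 334 848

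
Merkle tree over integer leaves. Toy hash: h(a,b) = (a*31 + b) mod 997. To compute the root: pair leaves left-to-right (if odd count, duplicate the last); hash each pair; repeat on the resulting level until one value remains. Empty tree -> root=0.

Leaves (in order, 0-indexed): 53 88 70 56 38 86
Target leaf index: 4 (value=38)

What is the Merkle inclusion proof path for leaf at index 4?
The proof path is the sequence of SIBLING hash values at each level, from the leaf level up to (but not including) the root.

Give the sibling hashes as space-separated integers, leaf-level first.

Answer: 86 267 55

Derivation:
L0 (leaves): [53, 88, 70, 56, 38, 86], target index=4
L1: h(53,88)=(53*31+88)%997=734 [pair 0] h(70,56)=(70*31+56)%997=232 [pair 1] h(38,86)=(38*31+86)%997=267 [pair 2] -> [734, 232, 267]
  Sibling for proof at L0: 86
L2: h(734,232)=(734*31+232)%997=55 [pair 0] h(267,267)=(267*31+267)%997=568 [pair 1] -> [55, 568]
  Sibling for proof at L1: 267
L3: h(55,568)=(55*31+568)%997=279 [pair 0] -> [279]
  Sibling for proof at L2: 55
Root: 279
Proof path (sibling hashes from leaf to root): [86, 267, 55]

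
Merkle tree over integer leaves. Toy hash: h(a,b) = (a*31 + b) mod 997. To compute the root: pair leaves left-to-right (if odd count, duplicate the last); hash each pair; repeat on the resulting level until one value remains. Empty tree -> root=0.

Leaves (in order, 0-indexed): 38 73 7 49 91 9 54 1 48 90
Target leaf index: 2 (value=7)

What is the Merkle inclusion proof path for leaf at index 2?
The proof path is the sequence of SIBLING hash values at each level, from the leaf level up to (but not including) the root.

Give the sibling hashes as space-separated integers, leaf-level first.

Answer: 49 254 672 732

Derivation:
L0 (leaves): [38, 73, 7, 49, 91, 9, 54, 1, 48, 90], target index=2
L1: h(38,73)=(38*31+73)%997=254 [pair 0] h(7,49)=(7*31+49)%997=266 [pair 1] h(91,9)=(91*31+9)%997=836 [pair 2] h(54,1)=(54*31+1)%997=678 [pair 3] h(48,90)=(48*31+90)%997=581 [pair 4] -> [254, 266, 836, 678, 581]
  Sibling for proof at L0: 49
L2: h(254,266)=(254*31+266)%997=164 [pair 0] h(836,678)=(836*31+678)%997=672 [pair 1] h(581,581)=(581*31+581)%997=646 [pair 2] -> [164, 672, 646]
  Sibling for proof at L1: 254
L3: h(164,672)=(164*31+672)%997=771 [pair 0] h(646,646)=(646*31+646)%997=732 [pair 1] -> [771, 732]
  Sibling for proof at L2: 672
L4: h(771,732)=(771*31+732)%997=705 [pair 0] -> [705]
  Sibling for proof at L3: 732
Root: 705
Proof path (sibling hashes from leaf to root): [49, 254, 672, 732]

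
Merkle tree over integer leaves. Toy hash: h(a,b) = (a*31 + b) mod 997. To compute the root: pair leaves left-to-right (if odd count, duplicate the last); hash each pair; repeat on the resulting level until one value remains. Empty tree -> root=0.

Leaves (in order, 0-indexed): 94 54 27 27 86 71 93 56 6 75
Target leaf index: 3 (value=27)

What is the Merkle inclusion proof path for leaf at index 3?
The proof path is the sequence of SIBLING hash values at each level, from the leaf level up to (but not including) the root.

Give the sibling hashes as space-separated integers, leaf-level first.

Answer: 27 974 50 68

Derivation:
L0 (leaves): [94, 54, 27, 27, 86, 71, 93, 56, 6, 75], target index=3
L1: h(94,54)=(94*31+54)%997=974 [pair 0] h(27,27)=(27*31+27)%997=864 [pair 1] h(86,71)=(86*31+71)%997=743 [pair 2] h(93,56)=(93*31+56)%997=945 [pair 3] h(6,75)=(6*31+75)%997=261 [pair 4] -> [974, 864, 743, 945, 261]
  Sibling for proof at L0: 27
L2: h(974,864)=(974*31+864)%997=151 [pair 0] h(743,945)=(743*31+945)%997=50 [pair 1] h(261,261)=(261*31+261)%997=376 [pair 2] -> [151, 50, 376]
  Sibling for proof at L1: 974
L3: h(151,50)=(151*31+50)%997=743 [pair 0] h(376,376)=(376*31+376)%997=68 [pair 1] -> [743, 68]
  Sibling for proof at L2: 50
L4: h(743,68)=(743*31+68)%997=170 [pair 0] -> [170]
  Sibling for proof at L3: 68
Root: 170
Proof path (sibling hashes from leaf to root): [27, 974, 50, 68]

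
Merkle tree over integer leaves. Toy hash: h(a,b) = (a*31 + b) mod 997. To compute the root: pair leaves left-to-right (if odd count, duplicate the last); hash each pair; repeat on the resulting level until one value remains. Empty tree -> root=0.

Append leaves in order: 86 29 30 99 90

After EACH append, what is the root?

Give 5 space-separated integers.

After append 86 (leaves=[86]):
  L0: [86]
  root=86
After append 29 (leaves=[86, 29]):
  L0: [86, 29]
  L1: h(86,29)=(86*31+29)%997=701 -> [701]
  root=701
After append 30 (leaves=[86, 29, 30]):
  L0: [86, 29, 30]
  L1: h(86,29)=(86*31+29)%997=701 h(30,30)=(30*31+30)%997=960 -> [701, 960]
  L2: h(701,960)=(701*31+960)%997=757 -> [757]
  root=757
After append 99 (leaves=[86, 29, 30, 99]):
  L0: [86, 29, 30, 99]
  L1: h(86,29)=(86*31+29)%997=701 h(30,99)=(30*31+99)%997=32 -> [701, 32]
  L2: h(701,32)=(701*31+32)%997=826 -> [826]
  root=826
After append 90 (leaves=[86, 29, 30, 99, 90]):
  L0: [86, 29, 30, 99, 90]
  L1: h(86,29)=(86*31+29)%997=701 h(30,99)=(30*31+99)%997=32 h(90,90)=(90*31+90)%997=886 -> [701, 32, 886]
  L2: h(701,32)=(701*31+32)%997=826 h(886,886)=(886*31+886)%997=436 -> [826, 436]
  L3: h(826,436)=(826*31+436)%997=120 -> [120]
  root=120

Answer: 86 701 757 826 120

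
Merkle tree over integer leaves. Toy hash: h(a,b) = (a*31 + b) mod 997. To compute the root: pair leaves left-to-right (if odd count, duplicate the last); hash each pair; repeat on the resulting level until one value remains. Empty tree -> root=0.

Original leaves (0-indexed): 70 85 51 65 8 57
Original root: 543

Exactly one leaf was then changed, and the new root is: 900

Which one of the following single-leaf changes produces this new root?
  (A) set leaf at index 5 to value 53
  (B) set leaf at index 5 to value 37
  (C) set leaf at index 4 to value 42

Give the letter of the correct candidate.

Original leaves: [70, 85, 51, 65, 8, 57]
Target new root: 900
Try each candidate change and compute the resulting root:
Candidate A: set leaf[5] = 53 -> leaves = [70, 85, 51, 65, 8, 53]
  L0: [70, 85, 51, 65, 8, 53]
  L1: h(70,85)=(70*31+85)%997=261 h(51,65)=(51*31+65)%997=649 h(8,53)=(8*31+53)%997=301 -> [261, 649, 301]
  L2: h(261,649)=(261*31+649)%997=764 h(301,301)=(301*31+301)%997=659 -> [764, 659]
  L3: h(764,659)=(764*31+659)%997=415 -> [415]
  root = 415 != target 900
Candidate B: set leaf[5] = 37 -> leaves = [70, 85, 51, 65, 8, 37]
  L0: [70, 85, 51, 65, 8, 37]
  L1: h(70,85)=(70*31+85)%997=261 h(51,65)=(51*31+65)%997=649 h(8,37)=(8*31+37)%997=285 -> [261, 649, 285]
  L2: h(261,649)=(261*31+649)%997=764 h(285,285)=(285*31+285)%997=147 -> [764, 147]
  L3: h(764,147)=(764*31+147)%997=900 -> [900]
  root = 900 == target 900  ** MATCH **
Candidate C: set leaf[4] = 42 -> leaves = [70, 85, 51, 65, 42, 57]
  L0: [70, 85, 51, 65, 42, 57]
  L1: h(70,85)=(70*31+85)%997=261 h(51,65)=(51*31+65)%997=649 h(42,57)=(42*31+57)%997=362 -> [261, 649, 362]
  L2: h(261,649)=(261*31+649)%997=764 h(362,362)=(362*31+362)%997=617 -> [764, 617]
  L3: h(764,617)=(764*31+617)%997=373 -> [373]
  root = 373 != target 900
Candidate B produces the target root.

Answer: B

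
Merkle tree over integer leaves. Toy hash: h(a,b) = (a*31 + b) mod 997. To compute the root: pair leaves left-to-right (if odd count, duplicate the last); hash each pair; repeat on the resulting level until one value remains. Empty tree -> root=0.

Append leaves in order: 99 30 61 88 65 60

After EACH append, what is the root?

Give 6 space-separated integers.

Answer: 99 108 315 342 393 233

Derivation:
After append 99 (leaves=[99]):
  L0: [99]
  root=99
After append 30 (leaves=[99, 30]):
  L0: [99, 30]
  L1: h(99,30)=(99*31+30)%997=108 -> [108]
  root=108
After append 61 (leaves=[99, 30, 61]):
  L0: [99, 30, 61]
  L1: h(99,30)=(99*31+30)%997=108 h(61,61)=(61*31+61)%997=955 -> [108, 955]
  L2: h(108,955)=(108*31+955)%997=315 -> [315]
  root=315
After append 88 (leaves=[99, 30, 61, 88]):
  L0: [99, 30, 61, 88]
  L1: h(99,30)=(99*31+30)%997=108 h(61,88)=(61*31+88)%997=982 -> [108, 982]
  L2: h(108,982)=(108*31+982)%997=342 -> [342]
  root=342
After append 65 (leaves=[99, 30, 61, 88, 65]):
  L0: [99, 30, 61, 88, 65]
  L1: h(99,30)=(99*31+30)%997=108 h(61,88)=(61*31+88)%997=982 h(65,65)=(65*31+65)%997=86 -> [108, 982, 86]
  L2: h(108,982)=(108*31+982)%997=342 h(86,86)=(86*31+86)%997=758 -> [342, 758]
  L3: h(342,758)=(342*31+758)%997=393 -> [393]
  root=393
After append 60 (leaves=[99, 30, 61, 88, 65, 60]):
  L0: [99, 30, 61, 88, 65, 60]
  L1: h(99,30)=(99*31+30)%997=108 h(61,88)=(61*31+88)%997=982 h(65,60)=(65*31+60)%997=81 -> [108, 982, 81]
  L2: h(108,982)=(108*31+982)%997=342 h(81,81)=(81*31+81)%997=598 -> [342, 598]
  L3: h(342,598)=(342*31+598)%997=233 -> [233]
  root=233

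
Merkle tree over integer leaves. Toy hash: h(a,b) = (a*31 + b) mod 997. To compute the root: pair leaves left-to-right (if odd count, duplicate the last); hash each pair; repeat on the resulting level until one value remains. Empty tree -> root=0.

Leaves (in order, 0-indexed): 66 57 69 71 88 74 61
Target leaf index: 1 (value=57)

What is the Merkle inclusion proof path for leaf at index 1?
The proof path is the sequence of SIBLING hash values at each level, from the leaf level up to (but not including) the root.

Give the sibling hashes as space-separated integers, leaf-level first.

L0 (leaves): [66, 57, 69, 71, 88, 74, 61], target index=1
L1: h(66,57)=(66*31+57)%997=109 [pair 0] h(69,71)=(69*31+71)%997=216 [pair 1] h(88,74)=(88*31+74)%997=808 [pair 2] h(61,61)=(61*31+61)%997=955 [pair 3] -> [109, 216, 808, 955]
  Sibling for proof at L0: 66
L2: h(109,216)=(109*31+216)%997=604 [pair 0] h(808,955)=(808*31+955)%997=81 [pair 1] -> [604, 81]
  Sibling for proof at L1: 216
L3: h(604,81)=(604*31+81)%997=859 [pair 0] -> [859]
  Sibling for proof at L2: 81
Root: 859
Proof path (sibling hashes from leaf to root): [66, 216, 81]

Answer: 66 216 81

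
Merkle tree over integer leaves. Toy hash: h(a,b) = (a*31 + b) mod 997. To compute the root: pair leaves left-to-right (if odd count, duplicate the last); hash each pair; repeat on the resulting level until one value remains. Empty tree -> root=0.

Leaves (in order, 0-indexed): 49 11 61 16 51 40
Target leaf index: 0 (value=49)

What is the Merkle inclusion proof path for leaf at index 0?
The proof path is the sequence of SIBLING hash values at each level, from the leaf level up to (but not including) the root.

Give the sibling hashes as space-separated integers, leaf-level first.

Answer: 11 910 28

Derivation:
L0 (leaves): [49, 11, 61, 16, 51, 40], target index=0
L1: h(49,11)=(49*31+11)%997=533 [pair 0] h(61,16)=(61*31+16)%997=910 [pair 1] h(51,40)=(51*31+40)%997=624 [pair 2] -> [533, 910, 624]
  Sibling for proof at L0: 11
L2: h(533,910)=(533*31+910)%997=484 [pair 0] h(624,624)=(624*31+624)%997=28 [pair 1] -> [484, 28]
  Sibling for proof at L1: 910
L3: h(484,28)=(484*31+28)%997=77 [pair 0] -> [77]
  Sibling for proof at L2: 28
Root: 77
Proof path (sibling hashes from leaf to root): [11, 910, 28]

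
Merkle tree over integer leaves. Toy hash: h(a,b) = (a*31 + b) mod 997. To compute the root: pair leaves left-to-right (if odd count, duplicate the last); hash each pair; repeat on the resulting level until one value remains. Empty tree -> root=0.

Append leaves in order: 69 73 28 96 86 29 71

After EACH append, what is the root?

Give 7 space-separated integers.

After append 69 (leaves=[69]):
  L0: [69]
  root=69
After append 73 (leaves=[69, 73]):
  L0: [69, 73]
  L1: h(69,73)=(69*31+73)%997=218 -> [218]
  root=218
After append 28 (leaves=[69, 73, 28]):
  L0: [69, 73, 28]
  L1: h(69,73)=(69*31+73)%997=218 h(28,28)=(28*31+28)%997=896 -> [218, 896]
  L2: h(218,896)=(218*31+896)%997=675 -> [675]
  root=675
After append 96 (leaves=[69, 73, 28, 96]):
  L0: [69, 73, 28, 96]
  L1: h(69,73)=(69*31+73)%997=218 h(28,96)=(28*31+96)%997=964 -> [218, 964]
  L2: h(218,964)=(218*31+964)%997=743 -> [743]
  root=743
After append 86 (leaves=[69, 73, 28, 96, 86]):
  L0: [69, 73, 28, 96, 86]
  L1: h(69,73)=(69*31+73)%997=218 h(28,96)=(28*31+96)%997=964 h(86,86)=(86*31+86)%997=758 -> [218, 964, 758]
  L2: h(218,964)=(218*31+964)%997=743 h(758,758)=(758*31+758)%997=328 -> [743, 328]
  L3: h(743,328)=(743*31+328)%997=430 -> [430]
  root=430
After append 29 (leaves=[69, 73, 28, 96, 86, 29]):
  L0: [69, 73, 28, 96, 86, 29]
  L1: h(69,73)=(69*31+73)%997=218 h(28,96)=(28*31+96)%997=964 h(86,29)=(86*31+29)%997=701 -> [218, 964, 701]
  L2: h(218,964)=(218*31+964)%997=743 h(701,701)=(701*31+701)%997=498 -> [743, 498]
  L3: h(743,498)=(743*31+498)%997=600 -> [600]
  root=600
After append 71 (leaves=[69, 73, 28, 96, 86, 29, 71]):
  L0: [69, 73, 28, 96, 86, 29, 71]
  L1: h(69,73)=(69*31+73)%997=218 h(28,96)=(28*31+96)%997=964 h(86,29)=(86*31+29)%997=701 h(71,71)=(71*31+71)%997=278 -> [218, 964, 701, 278]
  L2: h(218,964)=(218*31+964)%997=743 h(701,278)=(701*31+278)%997=75 -> [743, 75]
  L3: h(743,75)=(743*31+75)%997=177 -> [177]
  root=177

Answer: 69 218 675 743 430 600 177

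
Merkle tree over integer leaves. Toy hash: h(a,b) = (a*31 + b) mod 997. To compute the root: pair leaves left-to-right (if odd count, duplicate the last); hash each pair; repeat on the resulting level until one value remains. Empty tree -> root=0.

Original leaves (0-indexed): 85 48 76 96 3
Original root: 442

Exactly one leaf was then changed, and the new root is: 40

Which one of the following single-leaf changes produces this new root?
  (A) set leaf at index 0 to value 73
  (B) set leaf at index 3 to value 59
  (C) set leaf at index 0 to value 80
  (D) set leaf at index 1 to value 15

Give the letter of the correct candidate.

Answer: C

Derivation:
Original leaves: [85, 48, 76, 96, 3]
Target new root: 40
Try each candidate change and compute the resulting root:
Candidate A: set leaf[0] = 73 -> leaves = [73, 48, 76, 96, 3]
  L0: [73, 48, 76, 96, 3]
  L1: h(73,48)=(73*31+48)%997=317 h(76,96)=(76*31+96)%997=458 h(3,3)=(3*31+3)%997=96 -> [317, 458, 96]
  L2: h(317,458)=(317*31+458)%997=315 h(96,96)=(96*31+96)%997=81 -> [315, 81]
  L3: h(315,81)=(315*31+81)%997=873 -> [873]
  root = 873 != target 40
Candidate B: set leaf[3] = 59 -> leaves = [85, 48, 76, 59, 3]
  L0: [85, 48, 76, 59, 3]
  L1: h(85,48)=(85*31+48)%997=689 h(76,59)=(76*31+59)%997=421 h(3,3)=(3*31+3)%997=96 -> [689, 421, 96]
  L2: h(689,421)=(689*31+421)%997=843 h(96,96)=(96*31+96)%997=81 -> [843, 81]
  L3: h(843,81)=(843*31+81)%997=292 -> [292]
  root = 292 != target 40
Candidate C: set leaf[0] = 80 -> leaves = [80, 48, 76, 96, 3]
  L0: [80, 48, 76, 96, 3]
  L1: h(80,48)=(80*31+48)%997=534 h(76,96)=(76*31+96)%997=458 h(3,3)=(3*31+3)%997=96 -> [534, 458, 96]
  L2: h(534,458)=(534*31+458)%997=63 h(96,96)=(96*31+96)%997=81 -> [63, 81]
  L3: h(63,81)=(63*31+81)%997=40 -> [40]
  root = 40 == target 40  ** MATCH **
Candidate D: set leaf[1] = 15 -> leaves = [85, 15, 76, 96, 3]
  L0: [85, 15, 76, 96, 3]
  L1: h(85,15)=(85*31+15)%997=656 h(76,96)=(76*31+96)%997=458 h(3,3)=(3*31+3)%997=96 -> [656, 458, 96]
  L2: h(656,458)=(656*31+458)%997=854 h(96,96)=(96*31+96)%997=81 -> [854, 81]
  L3: h(854,81)=(854*31+81)%997=633 -> [633]
  root = 633 != target 40
Candidate C produces the target root.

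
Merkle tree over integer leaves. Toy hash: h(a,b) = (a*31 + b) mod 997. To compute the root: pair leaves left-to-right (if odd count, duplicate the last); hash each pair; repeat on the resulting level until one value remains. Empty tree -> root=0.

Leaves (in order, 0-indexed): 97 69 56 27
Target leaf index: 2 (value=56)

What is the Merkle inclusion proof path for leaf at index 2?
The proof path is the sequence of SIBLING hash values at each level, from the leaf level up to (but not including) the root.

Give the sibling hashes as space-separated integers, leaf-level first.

Answer: 27 85

Derivation:
L0 (leaves): [97, 69, 56, 27], target index=2
L1: h(97,69)=(97*31+69)%997=85 [pair 0] h(56,27)=(56*31+27)%997=766 [pair 1] -> [85, 766]
  Sibling for proof at L0: 27
L2: h(85,766)=(85*31+766)%997=410 [pair 0] -> [410]
  Sibling for proof at L1: 85
Root: 410
Proof path (sibling hashes from leaf to root): [27, 85]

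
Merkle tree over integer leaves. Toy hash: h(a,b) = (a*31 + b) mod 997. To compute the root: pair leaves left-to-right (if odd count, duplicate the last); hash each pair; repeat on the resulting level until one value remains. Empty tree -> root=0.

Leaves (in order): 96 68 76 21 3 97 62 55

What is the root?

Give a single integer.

L0: [96, 68, 76, 21, 3, 97, 62, 55]
L1: h(96,68)=(96*31+68)%997=53 h(76,21)=(76*31+21)%997=383 h(3,97)=(3*31+97)%997=190 h(62,55)=(62*31+55)%997=980 -> [53, 383, 190, 980]
L2: h(53,383)=(53*31+383)%997=32 h(190,980)=(190*31+980)%997=888 -> [32, 888]
L3: h(32,888)=(32*31+888)%997=883 -> [883]

Answer: 883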